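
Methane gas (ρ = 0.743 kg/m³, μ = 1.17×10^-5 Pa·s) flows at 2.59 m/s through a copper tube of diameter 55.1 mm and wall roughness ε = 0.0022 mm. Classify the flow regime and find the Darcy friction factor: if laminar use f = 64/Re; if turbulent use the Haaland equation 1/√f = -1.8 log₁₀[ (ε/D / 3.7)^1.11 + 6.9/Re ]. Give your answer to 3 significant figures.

f ≈ 0.0318

Re = ρVD/μ = 0.743·2.59·0.0551/1.17e-05 = 9063.
Re > 4000 → turbulent. ε/D = 2.2e-06/0.0551 = 3.99e-05; Haaland: 1/√f = -1.8 log₁₀[3.07e-06 + 0.000761] = 5.61, so f = 0.03177.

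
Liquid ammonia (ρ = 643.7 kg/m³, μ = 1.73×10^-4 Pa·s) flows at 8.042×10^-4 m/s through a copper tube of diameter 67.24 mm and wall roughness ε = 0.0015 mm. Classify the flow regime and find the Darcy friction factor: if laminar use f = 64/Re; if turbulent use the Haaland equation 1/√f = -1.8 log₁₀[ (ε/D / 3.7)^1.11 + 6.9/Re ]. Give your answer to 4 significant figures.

f ≈ 0.3181

Re = ρVD/μ = 643.7·0.0008042·0.06724/0.000173 = 201.2.
Re < 2300 → laminar, so f = 64/Re = 0.3181 (roughness is irrelevant in laminar flow).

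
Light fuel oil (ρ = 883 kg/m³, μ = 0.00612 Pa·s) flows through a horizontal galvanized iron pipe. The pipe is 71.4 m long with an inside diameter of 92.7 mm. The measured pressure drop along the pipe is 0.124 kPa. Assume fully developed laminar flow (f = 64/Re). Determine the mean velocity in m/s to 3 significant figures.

V ≈ 0.0762 m/s

For laminar flow, f = 64/Re with Re = ρVD/μ, so Darcy-Weisbach reduces to ΔP = 32μLV/D². Solving for V: V = ΔP·D²/(32μL) = 124·(0.0927)²/(32·0.00612·71.4) = 0.0762 m/s.
Check: Re = ρVD/μ = 883·0.0762·0.0927/0.00612 = 1019 < 2300, so the laminar assumption holds.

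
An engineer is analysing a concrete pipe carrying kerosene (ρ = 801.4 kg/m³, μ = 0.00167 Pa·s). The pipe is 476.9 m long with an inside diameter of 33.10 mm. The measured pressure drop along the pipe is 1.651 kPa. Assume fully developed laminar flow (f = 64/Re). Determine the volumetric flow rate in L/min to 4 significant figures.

Q ≈ 3.664 L/min

For laminar flow, f = 64/Re with Re = ρVD/μ, so Darcy-Weisbach reduces to ΔP = 32μLV/D². Solving for V: V = ΔP·D²/(32μL) = 1651·(0.0331)²/(32·0.00167·476.9) = 0.07098 m/s.
Check: Re = ρVD/μ = 801.4·0.07098·0.0331/0.00167 = 1127 < 2300, so the laminar assumption holds.
Q = V·A = 0.07098·(π/4·0.0331²) = 6.107e-05 m³/s = 3.664 L/min.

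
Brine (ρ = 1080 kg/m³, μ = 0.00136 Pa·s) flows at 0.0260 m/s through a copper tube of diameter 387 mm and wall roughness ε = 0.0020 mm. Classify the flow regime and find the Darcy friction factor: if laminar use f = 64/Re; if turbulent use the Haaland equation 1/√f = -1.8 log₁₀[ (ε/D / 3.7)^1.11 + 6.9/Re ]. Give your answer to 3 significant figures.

Re = ρVD/μ = 1080·0.026·0.387/0.00136 = 7990.
Re > 4000 → turbulent. ε/D = 2e-06/0.387 = 5.17e-06; Haaland: 1/√f = -1.8 log₁₀[3.17e-07 + 0.000864] = 5.514, so f = 0.03289.

f ≈ 0.0329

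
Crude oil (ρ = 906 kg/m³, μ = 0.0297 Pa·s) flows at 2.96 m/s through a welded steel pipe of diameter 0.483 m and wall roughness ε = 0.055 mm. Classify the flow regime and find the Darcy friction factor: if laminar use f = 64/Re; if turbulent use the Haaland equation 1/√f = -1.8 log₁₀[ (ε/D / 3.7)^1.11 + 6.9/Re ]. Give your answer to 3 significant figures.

Re = ρVD/μ = 906·2.96·0.483/0.0297 = 4.361e+04.
Re > 4000 → turbulent. ε/D = 5.5e-05/0.483 = 0.000114; Haaland: 1/√f = -1.8 log₁₀[9.82e-06 + 0.000158] = 6.794, so f = 0.02166.

f ≈ 0.0217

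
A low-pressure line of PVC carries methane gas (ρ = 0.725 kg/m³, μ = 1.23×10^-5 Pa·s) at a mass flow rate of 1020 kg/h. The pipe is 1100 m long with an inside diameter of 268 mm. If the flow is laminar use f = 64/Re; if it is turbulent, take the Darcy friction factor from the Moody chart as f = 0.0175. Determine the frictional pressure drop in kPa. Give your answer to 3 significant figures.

ΔP ≈ 1.25 kPa

ṁ = 1020 kg/h = 1020/3600 = 0.2833 kg/s.
A = πD²/4 = π(0.268)²/4 = 0.05641 m²; mean velocity V = ṁ/(ρA) = 0.2833/(0.725 · 0.05641) = 6.928 m/s.
Reynolds number Re = ρVD/μ = 0.725 · 6.928 · 0.268 / 1.23e-05 = 1.094e+05.
Re > 4000 → turbulent; use the Moody-chart value f = 0.0175.
Darcy-Weisbach: ΔP = f(L/D)(ρV²/2) = 0.0175·(1100/0.268)·(0.725·6.928²/2) = 0.0175·4104·17.4 = 1250 Pa.
ΔP = 1250 Pa = 1.25 kPa.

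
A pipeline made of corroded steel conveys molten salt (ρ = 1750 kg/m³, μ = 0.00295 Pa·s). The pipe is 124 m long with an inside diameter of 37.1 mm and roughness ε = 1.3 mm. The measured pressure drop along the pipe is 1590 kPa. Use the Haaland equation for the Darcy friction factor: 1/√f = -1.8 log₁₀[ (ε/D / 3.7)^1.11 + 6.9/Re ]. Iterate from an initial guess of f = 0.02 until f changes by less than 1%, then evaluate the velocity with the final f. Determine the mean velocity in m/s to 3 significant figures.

Rearranging Darcy-Weisbach: V = √(2·ΔP·D/(f·L·ρ)). With ε/D = 0.0013/0.0371 = 0.035, iterate starting from f = 0.02:
  f = 0.02 → V = √(2·1.59e+06·0.0371/(0.02·124·1750)) = 5.214 m/s; Re = ρVD/μ = 1.147e+05; f → 0.06142
  f = 0.06142 → V = 2.975 m/s; Re = 6.548e+04; f → 0.06161
Converged (Δf/f < 1%). With the final f = 0.06161: V = √(2·1.59e+06·0.0371/(0.06161·124·1750)) = 2.971 m/s.

V ≈ 2.97 m/s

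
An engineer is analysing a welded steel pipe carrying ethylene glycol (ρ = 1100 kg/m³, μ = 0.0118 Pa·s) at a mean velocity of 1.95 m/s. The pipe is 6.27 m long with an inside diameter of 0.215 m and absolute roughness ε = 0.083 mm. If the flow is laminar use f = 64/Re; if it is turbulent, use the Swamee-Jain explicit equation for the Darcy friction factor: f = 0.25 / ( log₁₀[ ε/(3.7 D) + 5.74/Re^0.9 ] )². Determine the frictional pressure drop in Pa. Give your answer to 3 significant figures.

ΔP ≈ 1420 Pa

Reynolds number Re = ρVD/μ = 1100 · 1.95 · 0.215 / 0.0118 = 3.908e+04.
Re > 4000 → turbulent. Relative roughness ε/D = 8.3e-05/0.215 = 0.000386. Swamee-Jain: f = 0.25/(log₁₀[0.000386/3.7 + 5.74/3.908e+04^0.9])² = 0.25/(log₁₀[0.000104 + 0.000423])² = 0.25/(-3.278)² = 0.02326.
Darcy-Weisbach: ΔP = f(L/D)(ρV²/2) = 0.02326·(6.27/0.215)·(1100·1.95²/2) = 0.02326·29.16·2091 = 1419 Pa.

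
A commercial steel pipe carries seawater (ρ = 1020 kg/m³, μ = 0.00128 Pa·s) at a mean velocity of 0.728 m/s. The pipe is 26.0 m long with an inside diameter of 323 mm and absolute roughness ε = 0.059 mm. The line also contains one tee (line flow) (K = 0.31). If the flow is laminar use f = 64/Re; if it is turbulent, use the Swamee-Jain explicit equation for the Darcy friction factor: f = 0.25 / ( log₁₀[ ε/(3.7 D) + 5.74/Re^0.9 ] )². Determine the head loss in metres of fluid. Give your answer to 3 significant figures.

Reynolds number Re = ρVD/μ = 1020 · 0.728 · 0.323 / 0.00128 = 1.874e+05.
Re > 4000 → turbulent. Relative roughness ε/D = 5.9e-05/0.323 = 0.000183. Swamee-Jain: f = 0.25/(log₁₀[0.000183/3.7 + 5.74/1.874e+05^0.9])² = 0.25/(log₁₀[4.94e-05 + 0.000103])² = 0.25/(-3.817)² = 0.01716.
Total minor-loss coefficient ΣK = 1·0.31 = 0.31.
ΔP = [f·L/D + ΣK]·(ρV²/2) = [0.01716·26/0.323 + 0.31]·(1020·0.728²/2) = [1.381 + 0.31]·270.3 = 457.2 Pa.
Head loss h_f = ΔP/(ρg) = 457.2/(1020·9.81) = 0.0457 m.

h_f ≈ 0.0457 m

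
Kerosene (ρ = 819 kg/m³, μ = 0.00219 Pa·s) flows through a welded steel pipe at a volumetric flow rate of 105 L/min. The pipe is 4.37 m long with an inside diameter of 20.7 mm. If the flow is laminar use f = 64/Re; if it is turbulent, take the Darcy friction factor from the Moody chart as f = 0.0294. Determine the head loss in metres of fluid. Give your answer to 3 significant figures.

Q = 105 L/min = 105/60000 = 0.00175 m³/s.
Cross-sectional area A = πD²/4 = π(0.0207)²/4 = 0.0003365 m²; mean velocity V = Q/A = 0.00175/0.0003365 = 5.2 m/s.
Reynolds number Re = ρVD/μ = 819 · 5.2 · 0.0207 / 0.00219 = 4.025e+04.
Re > 4000 → turbulent; use the Moody-chart value f = 0.0294.
Darcy-Weisbach: ΔP = f(L/D)(ρV²/2) = 0.0294·(4.37/0.0207)·(819·5.2²/2) = 0.0294·211.1·1.107e+04 = 6.873e+04 Pa.
Head loss h_f = ΔP/(ρg) = 6.873e+04/(819·9.81) = 8.55 m.

h_f ≈ 8.55 m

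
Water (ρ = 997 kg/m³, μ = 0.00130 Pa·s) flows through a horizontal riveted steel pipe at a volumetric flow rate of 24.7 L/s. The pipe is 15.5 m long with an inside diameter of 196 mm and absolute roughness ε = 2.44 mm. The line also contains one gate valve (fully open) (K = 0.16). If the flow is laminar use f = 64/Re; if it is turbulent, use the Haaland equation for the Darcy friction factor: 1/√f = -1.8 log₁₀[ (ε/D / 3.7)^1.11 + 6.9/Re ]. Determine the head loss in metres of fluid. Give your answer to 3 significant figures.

h_f ≈ 0.117 m

Q = 24.7 L/s = 24.7/1000 = 0.0247 m³/s.
Cross-sectional area A = πD²/4 = π(0.196)²/4 = 0.03017 m²; mean velocity V = Q/A = 0.0247/0.03017 = 0.8186 m/s.
Reynolds number Re = ρVD/μ = 997 · 0.8186 · 0.196 / 0.0013 = 1.231e+05.
Re > 4000 → turbulent. Relative roughness ε/D = 0.00244/0.196 = 0.0124. Haaland: 1/√f = -1.8 log₁₀[(0.0124/3.7)^1.11 + 6.9/1.231e+05] = -1.8 log₁₀[0.0018 + 5.61e-05] = 4.917, so f = 0.04136.
Total minor-loss coefficient ΣK = 1·0.16 = 0.16.
ΔP = [f·L/D + ΣK]·(ρV²/2) = [0.04136·15.5/0.196 + 0.16]·(997·0.8186²/2) = [3.271 + 0.16]·334.1 = 1146 Pa.
Head loss h_f = ΔP/(ρg) = 1146/(997·9.81) = 0.117 m.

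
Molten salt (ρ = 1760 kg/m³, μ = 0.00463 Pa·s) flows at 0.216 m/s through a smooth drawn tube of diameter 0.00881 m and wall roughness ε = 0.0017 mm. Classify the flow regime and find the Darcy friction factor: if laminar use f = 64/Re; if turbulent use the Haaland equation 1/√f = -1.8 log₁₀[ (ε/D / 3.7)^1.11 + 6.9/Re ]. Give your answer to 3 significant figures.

Re = ρVD/μ = 1760·0.216·0.00881/0.00463 = 723.4.
Re < 2300 → laminar, so f = 64/Re = 0.08847 (roughness is irrelevant in laminar flow).

f ≈ 0.0885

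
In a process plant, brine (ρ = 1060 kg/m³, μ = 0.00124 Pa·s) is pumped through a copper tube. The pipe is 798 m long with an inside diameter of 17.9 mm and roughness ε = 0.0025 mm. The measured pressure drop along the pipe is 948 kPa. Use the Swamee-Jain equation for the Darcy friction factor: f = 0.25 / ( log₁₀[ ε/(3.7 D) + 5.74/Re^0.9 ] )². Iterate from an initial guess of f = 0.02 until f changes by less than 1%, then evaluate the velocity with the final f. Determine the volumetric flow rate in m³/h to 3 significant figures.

Q ≈ 1.11 m³/h

Rearranging Darcy-Weisbach: V = √(2·ΔP·D/(f·L·ρ)). With ε/D = 2.5e-06/0.0179 = 0.00014, iterate starting from f = 0.02:
  f = 0.02 → V = √(2·9.48e+05·0.0179/(0.02·798·1060)) = 1.416 m/s; Re = ρVD/μ = 2.167e+04; f → 0.02566
  f = 0.02566 → V = 1.25 m/s; Re = 1.913e+04; f → 0.02644
  f = 0.02644 → V = 1.232 m/s; Re = 1.885e+04; f → 0.02654
Converged (Δf/f < 1%). With the final f = 0.02654: V = √(2·9.48e+05·0.0179/(0.02654·798·1060)) = 1.23 m/s.
Q = V·A = 1.23·(π/4·0.0179²) = 0.0003094 m³/s = 1.11 m³/h.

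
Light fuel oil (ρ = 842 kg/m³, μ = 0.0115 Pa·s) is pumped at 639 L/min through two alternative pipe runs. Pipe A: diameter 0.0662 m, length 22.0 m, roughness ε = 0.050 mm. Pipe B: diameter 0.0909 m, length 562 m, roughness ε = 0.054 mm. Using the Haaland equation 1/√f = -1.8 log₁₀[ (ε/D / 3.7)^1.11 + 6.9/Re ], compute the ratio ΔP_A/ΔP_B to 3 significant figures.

ΔP_A/ΔP_B ≈ 0.179

Pipe A: V = Q/A = 0.01065/0.003442 = 3.094 m/s; Re = 1.5e+04; ε/D = 0.000755; Haaland → f = 0.02891; ΔP_A = f(L/D)(ρV²/2) = 3.872e+04 Pa.
Pipe B: V = Q/A = 0.01065/0.00649 = 1.641 m/s; Re = 1.092e+04; ε/D = 0.000594; Haaland → f = 0.03092; ΔP_B = f(L/D)(ρV²/2) = 2.168e+05 Pa.
ΔP_A/ΔP_B = 3.872e+04/2.168e+05 = 0.179.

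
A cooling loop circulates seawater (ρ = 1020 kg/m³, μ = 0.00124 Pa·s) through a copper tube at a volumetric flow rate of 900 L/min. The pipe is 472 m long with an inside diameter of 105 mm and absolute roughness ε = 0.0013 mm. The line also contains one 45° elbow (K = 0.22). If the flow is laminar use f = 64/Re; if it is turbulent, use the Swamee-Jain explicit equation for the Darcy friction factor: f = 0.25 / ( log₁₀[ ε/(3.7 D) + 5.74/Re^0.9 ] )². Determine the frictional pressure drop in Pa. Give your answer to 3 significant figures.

ΔP ≈ 114000 Pa

Q = 900 L/min = 900/60000 = 0.015 m³/s.
Cross-sectional area A = πD²/4 = π(0.105)²/4 = 0.008659 m²; mean velocity V = Q/A = 0.015/0.008659 = 1.732 m/s.
Reynolds number Re = ρVD/μ = 1020 · 1.732 · 0.105 / 0.00124 = 1.496e+05.
Re > 4000 → turbulent. Relative roughness ε/D = 1.3e-06/0.105 = 1.24e-05. Swamee-Jain: f = 0.25/(log₁₀[1.24e-05/3.7 + 5.74/1.496e+05^0.9])² = 0.25/(log₁₀[3.35e-06 + 0.000126])² = 0.25/(-3.887)² = 0.01654.
Total minor-loss coefficient ΣK = 1·0.22 = 0.22.
ΔP = [f·L/D + ΣK]·(ρV²/2) = [0.01654·472/0.105 + 0.22]·(1020·1.732²/2) = [74.37 + 0.22]·1530 = 1.142e+05 Pa.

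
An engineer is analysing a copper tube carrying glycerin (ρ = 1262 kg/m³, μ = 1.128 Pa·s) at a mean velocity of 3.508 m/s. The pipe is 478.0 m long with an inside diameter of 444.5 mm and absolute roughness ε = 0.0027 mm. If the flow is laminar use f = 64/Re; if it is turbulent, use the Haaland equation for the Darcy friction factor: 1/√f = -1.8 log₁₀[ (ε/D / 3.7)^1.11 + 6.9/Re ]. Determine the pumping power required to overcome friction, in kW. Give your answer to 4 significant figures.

Reynolds number Re = ρVD/μ = 1262 · 3.508 · 0.4445 / 1.13 = 1745.
Re < 2300 → laminar flow, so f = 64/Re = 64/1745 = 0.03669 (the turbulent correlation is not needed).
Darcy-Weisbach: ΔP = f(L/D)(ρV²/2) = 0.03669·(478/0.4445)·(1262·3.508²/2) = 0.03669·1075·7765 = 3.063e+05 Pa.
Q = V·A = 3.508·0.1552 = 0.5444 m³/s.
Pumping power P = QΔP = 0.5444·3.063e+05 = 166760 W = 166.8 kW.

P ≈ 166.8 kW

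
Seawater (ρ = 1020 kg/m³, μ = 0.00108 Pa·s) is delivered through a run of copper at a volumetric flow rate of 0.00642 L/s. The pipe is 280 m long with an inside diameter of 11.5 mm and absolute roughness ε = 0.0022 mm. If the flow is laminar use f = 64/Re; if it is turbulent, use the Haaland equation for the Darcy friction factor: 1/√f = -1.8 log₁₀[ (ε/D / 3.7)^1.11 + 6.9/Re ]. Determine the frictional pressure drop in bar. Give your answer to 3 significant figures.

Q = 0.00642 L/s = 0.00642/1000 = 6.42e-06 m³/s.
Cross-sectional area A = πD²/4 = π(0.0115)²/4 = 0.0001039 m²; mean velocity V = Q/A = 6.42e-06/0.0001039 = 0.06181 m/s.
Reynolds number Re = ρVD/μ = 1020 · 0.06181 · 0.0115 / 0.00108 = 671.3.
Re < 2300 → laminar flow, so f = 64/Re = 64/671.3 = 0.09534 (the turbulent correlation is not needed).
Darcy-Weisbach: ΔP = f(L/D)(ρV²/2) = 0.09534·(280/0.0115)·(1020·0.06181²/2) = 0.09534·2.435e+04·1.948 = 4523 Pa.
ΔP = 4523 Pa = 0.0452 bar.

ΔP ≈ 0.0452 bar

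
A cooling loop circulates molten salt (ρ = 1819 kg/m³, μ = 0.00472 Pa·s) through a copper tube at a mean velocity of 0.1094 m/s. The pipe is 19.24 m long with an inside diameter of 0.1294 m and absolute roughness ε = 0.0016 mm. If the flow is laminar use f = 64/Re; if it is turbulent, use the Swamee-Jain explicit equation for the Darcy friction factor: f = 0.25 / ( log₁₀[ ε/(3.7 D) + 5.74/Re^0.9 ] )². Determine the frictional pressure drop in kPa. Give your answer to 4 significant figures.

Reynolds number Re = ρVD/μ = 1819 · 0.1094 · 0.1294 / 0.00472 = 5456.
Re > 4000 → turbulent. Relative roughness ε/D = 1.6e-06/0.1294 = 1.24e-05. Swamee-Jain: f = 0.25/(log₁₀[1.24e-05/3.7 + 5.74/5456^0.9])² = 0.25/(log₁₀[3.34e-06 + 0.00249])² = 0.25/(-2.604)² = 0.03688.
Darcy-Weisbach: ΔP = f(L/D)(ρV²/2) = 0.03688·(19.24/0.1294)·(1819·0.1094²/2) = 0.03688·148.7·10.89 = 59.69 Pa.
ΔP = 59.69 Pa = 0.05969 kPa.

ΔP ≈ 0.05969 kPa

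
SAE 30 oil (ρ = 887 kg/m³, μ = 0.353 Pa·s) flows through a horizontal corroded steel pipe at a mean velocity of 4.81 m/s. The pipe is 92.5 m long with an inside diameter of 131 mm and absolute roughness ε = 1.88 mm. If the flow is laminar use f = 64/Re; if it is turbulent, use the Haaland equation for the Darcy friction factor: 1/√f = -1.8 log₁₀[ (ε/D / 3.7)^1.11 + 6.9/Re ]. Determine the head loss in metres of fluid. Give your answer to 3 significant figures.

h_f ≈ 33.7 m

Reynolds number Re = ρVD/μ = 887 · 4.81 · 0.131 / 0.353 = 1583.
Re < 2300 → laminar flow, so f = 64/Re = 64/1583 = 0.04042 (the turbulent correlation is not needed).
Darcy-Weisbach: ΔP = f(L/D)(ρV²/2) = 0.04042·(92.5/0.131)·(887·4.81²/2) = 0.04042·706.1·1.026e+04 = 2.929e+05 Pa.
Head loss h_f = ΔP/(ρg) = 2.929e+05/(887·9.81) = 33.7 m.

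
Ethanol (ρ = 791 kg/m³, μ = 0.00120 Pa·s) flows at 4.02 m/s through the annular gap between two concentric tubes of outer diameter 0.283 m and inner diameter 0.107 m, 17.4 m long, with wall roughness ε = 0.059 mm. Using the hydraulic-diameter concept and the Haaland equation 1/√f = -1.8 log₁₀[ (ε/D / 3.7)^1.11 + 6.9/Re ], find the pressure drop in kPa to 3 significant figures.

Hydraulic diameter D_h = 4A/P = D_o - D_i = 0.283 - 0.107 = 0.176 m.
Re = ρVD_h/μ = 791·4.02·0.176/0.0012 = 4.664e+05.
ε/D_h = 5.9e-05/0.176 = 0.000335; Haaland gives 1/√f = -1.8 log₁₀[3.25e-05+1.48e-05] = 7.785, so f = 0.0165.
ΔP = f(L/D_h)(ρV²/2) = 0.0165·17.4/0.176·6391 = 1.043e+04 Pa.
ΔP = 10.4 kPa.

ΔP ≈ 10.4 kPa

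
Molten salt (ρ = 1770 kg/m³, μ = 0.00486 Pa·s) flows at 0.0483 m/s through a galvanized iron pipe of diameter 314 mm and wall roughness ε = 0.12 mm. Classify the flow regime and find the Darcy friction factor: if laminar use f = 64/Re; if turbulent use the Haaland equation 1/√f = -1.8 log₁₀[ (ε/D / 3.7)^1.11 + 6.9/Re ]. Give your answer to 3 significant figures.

Re = ρVD/μ = 1770·0.0483·0.314/0.00486 = 5523.
Re > 4000 → turbulent. ε/D = 0.00012/0.314 = 0.000382; Haaland: 1/√f = -1.8 log₁₀[3.76e-05 + 0.00125] = 5.203, so f = 0.03694.

f ≈ 0.0369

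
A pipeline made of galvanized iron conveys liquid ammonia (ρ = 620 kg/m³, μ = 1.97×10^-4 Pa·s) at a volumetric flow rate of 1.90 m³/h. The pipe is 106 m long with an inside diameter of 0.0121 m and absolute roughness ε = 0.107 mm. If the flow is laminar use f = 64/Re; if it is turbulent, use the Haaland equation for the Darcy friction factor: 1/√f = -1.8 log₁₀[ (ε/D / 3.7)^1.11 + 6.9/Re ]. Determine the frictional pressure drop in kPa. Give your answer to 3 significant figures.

ΔP ≈ 2100 kPa

Q = 1.90 m³/h = 1.90/3600 = 0.0005278 m³/s.
Cross-sectional area A = πD²/4 = π(0.0121)²/4 = 0.000115 m²; mean velocity V = Q/A = 0.0005278/0.000115 = 4.59 m/s.
Reynolds number Re = ρVD/μ = 620 · 4.59 · 0.0121 / 0.000197 = 1.748e+05.
Re > 4000 → turbulent. Relative roughness ε/D = 0.000107/0.0121 = 0.00884. Haaland: 1/√f = -1.8 log₁₀[(0.00884/3.7)^1.11 + 6.9/1.748e+05] = -1.8 log₁₀[0.00123 + 3.95e-05] = 5.213, so f = 0.03679.
Darcy-Weisbach: ΔP = f(L/D)(ρV²/2) = 0.03679·(106/0.0121)·(620·4.59²/2) = 0.03679·8760·6530 = 2.105e+06 Pa.
ΔP = 2.105e+06 Pa = 2100 kPa.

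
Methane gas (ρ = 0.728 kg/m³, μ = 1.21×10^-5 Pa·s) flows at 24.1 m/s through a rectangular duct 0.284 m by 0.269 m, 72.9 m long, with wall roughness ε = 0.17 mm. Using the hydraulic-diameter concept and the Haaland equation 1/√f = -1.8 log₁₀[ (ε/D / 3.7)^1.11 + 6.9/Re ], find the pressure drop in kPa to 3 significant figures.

Hydraulic diameter D_h = 4A/P = 4·(0.284·0.269)/(2·(0.284+0.269)) = 0.3056/1.106 = 0.2763 m.
Re = ρVD_h/μ = 0.728·24.1·0.2763/1.21e-05 = 4.006e+05.
ε/D_h = 0.00017/0.2763 = 0.000615; Haaland gives 1/√f = -1.8 log₁₀[6.39e-05+1.72e-05] = 7.364, so f = 0.01844.
ΔP = f(L/D_h)(ρV²/2) = 0.01844·72.9/0.2763·211.4 = 1029 Pa.
ΔP = 1.03 kPa.

ΔP ≈ 1.03 kPa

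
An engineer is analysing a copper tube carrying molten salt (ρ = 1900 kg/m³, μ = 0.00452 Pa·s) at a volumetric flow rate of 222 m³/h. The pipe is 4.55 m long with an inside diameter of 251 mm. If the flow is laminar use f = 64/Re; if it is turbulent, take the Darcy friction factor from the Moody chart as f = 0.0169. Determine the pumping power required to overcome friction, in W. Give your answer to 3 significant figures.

Q = 222 m³/h = 222/3600 = 0.06167 m³/s.
Cross-sectional area A = πD²/4 = π(0.251)²/4 = 0.04948 m²; mean velocity V = Q/A = 0.06167/0.04948 = 1.246 m/s.
Reynolds number Re = ρVD/μ = 1900 · 1.246 · 0.251 / 0.00452 = 1.315e+05.
Re > 4000 → turbulent; use the Moody-chart value f = 0.0169.
Darcy-Weisbach: ΔP = f(L/D)(ρV²/2) = 0.0169·(4.55/0.251)·(1900·1.246²/2) = 0.0169·18.13·1476 = 452 Pa.
Pumping power P = QΔP = 0.06167·452 = 27.88 W = 27.9 W.

P ≈ 27.9 W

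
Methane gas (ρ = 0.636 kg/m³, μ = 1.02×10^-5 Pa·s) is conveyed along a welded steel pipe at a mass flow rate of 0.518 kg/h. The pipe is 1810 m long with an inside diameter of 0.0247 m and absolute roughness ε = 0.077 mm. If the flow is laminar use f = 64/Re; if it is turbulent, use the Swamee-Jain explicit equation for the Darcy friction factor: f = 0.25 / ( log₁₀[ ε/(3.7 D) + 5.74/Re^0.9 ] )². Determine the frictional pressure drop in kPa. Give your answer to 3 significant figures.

ṁ = 0.518 kg/h = 0.518/3600 = 0.0001439 kg/s.
A = πD²/4 = π(0.0247)²/4 = 0.0004792 m²; mean velocity V = ṁ/(ρA) = 0.0001439/(0.636 · 0.0004792) = 0.4722 m/s.
Reynolds number Re = ρVD/μ = 0.636 · 0.4722 · 0.0247 / 1.02e-05 = 727.2.
Re < 2300 → laminar flow, so f = 64/Re = 64/727.2 = 0.08801 (the turbulent correlation is not needed).
Darcy-Weisbach: ΔP = f(L/D)(ρV²/2) = 0.08801·(1810/0.0247)·(0.636·0.4722²/2) = 0.08801·7.328e+04·0.07089 = 457.2 Pa.
ΔP = 457.2 Pa = 0.457 kPa.

ΔP ≈ 0.457 kPa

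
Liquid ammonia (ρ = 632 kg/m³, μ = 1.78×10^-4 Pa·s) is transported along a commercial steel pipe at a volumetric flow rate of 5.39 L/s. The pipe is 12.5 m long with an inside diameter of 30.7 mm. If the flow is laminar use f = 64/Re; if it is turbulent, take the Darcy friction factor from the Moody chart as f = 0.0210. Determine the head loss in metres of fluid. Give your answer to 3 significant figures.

Q = 5.39 L/s = 5.39/1000 = 0.00539 m³/s.
Cross-sectional area A = πD²/4 = π(0.0307)²/4 = 0.0007402 m²; mean velocity V = Q/A = 0.00539/0.0007402 = 7.282 m/s.
Reynolds number Re = ρVD/μ = 632 · 7.282 · 0.0307 / 0.000178 = 7.937e+05.
Re > 4000 → turbulent; use the Moody-chart value f = 0.0210.
Darcy-Weisbach: ΔP = f(L/D)(ρV²/2) = 0.021·(12.5/0.0307)·(632·7.282²/2) = 0.021·407.2·1.675e+04 = 1.433e+05 Pa.
Head loss h_f = ΔP/(ρg) = 1.433e+05/(632·9.81) = 23.1 m.

h_f ≈ 23.1 m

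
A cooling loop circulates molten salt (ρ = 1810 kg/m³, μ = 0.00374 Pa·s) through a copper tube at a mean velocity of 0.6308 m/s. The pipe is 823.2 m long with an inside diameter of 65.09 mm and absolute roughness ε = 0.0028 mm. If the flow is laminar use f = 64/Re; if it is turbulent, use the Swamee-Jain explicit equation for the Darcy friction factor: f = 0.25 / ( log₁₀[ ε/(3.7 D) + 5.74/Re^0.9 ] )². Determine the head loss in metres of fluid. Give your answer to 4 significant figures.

h_f ≈ 6.660 m

Reynolds number Re = ρVD/μ = 1810 · 0.6308 · 0.06509 / 0.00374 = 1.987e+04.
Re > 4000 → turbulent. Relative roughness ε/D = 2.8e-06/0.06509 = 4.3e-05. Swamee-Jain: f = 0.25/(log₁₀[4.3e-05/3.7 + 5.74/1.987e+04^0.9])² = 0.25/(log₁₀[1.16e-05 + 0.000777])² = 0.25/(-3.103)² = 0.02596.
Darcy-Weisbach: ΔP = f(L/D)(ρV²/2) = 0.02596·(823.2/0.06509)·(1810·0.6308²/2) = 0.02596·1.265e+04·360.1 = 1.182e+05 Pa.
Head loss h_f = ΔP/(ρg) = 1.182e+05/(1810·9.81) = 6.660 m.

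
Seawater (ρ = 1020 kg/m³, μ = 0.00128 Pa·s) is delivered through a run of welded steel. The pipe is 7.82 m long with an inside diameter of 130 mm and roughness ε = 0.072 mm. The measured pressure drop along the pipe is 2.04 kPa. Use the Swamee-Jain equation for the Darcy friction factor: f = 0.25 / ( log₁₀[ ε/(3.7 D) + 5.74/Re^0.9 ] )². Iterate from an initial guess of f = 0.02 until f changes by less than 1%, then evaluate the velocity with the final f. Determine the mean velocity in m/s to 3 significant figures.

V ≈ 1.86 m/s

Rearranging Darcy-Weisbach: V = √(2·ΔP·D/(f·L·ρ)). With ε/D = 7.2e-05/0.13 = 0.000554, iterate starting from f = 0.02:
  f = 0.02 → V = √(2·2040·0.13/(0.02·7.82·1020)) = 1.823 m/s; Re = ρVD/μ = 1.889e+05; f → 0.01931
  f = 0.01931 → V = 1.856 m/s; Re = 1.923e+05; f → 0.01928
Converged (Δf/f < 1%). With the final f = 0.01928: V = √(2·2040·0.13/(0.01928·7.82·1020)) = 1.857 m/s.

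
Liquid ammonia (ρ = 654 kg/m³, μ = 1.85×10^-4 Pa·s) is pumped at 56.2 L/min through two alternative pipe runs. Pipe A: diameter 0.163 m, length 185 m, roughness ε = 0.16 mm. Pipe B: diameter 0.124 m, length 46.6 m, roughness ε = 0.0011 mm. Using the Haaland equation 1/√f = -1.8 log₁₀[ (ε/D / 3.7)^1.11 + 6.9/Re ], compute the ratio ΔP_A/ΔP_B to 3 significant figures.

Pipe A: V = Q/A = 0.0009367/0.02087 = 0.04489 m/s; Re = 2.587e+04; ε/D = 0.000982; Haaland → f = 0.02628; ΔP_A = f(L/D)(ρV²/2) = 19.65 Pa.
Pipe B: V = Q/A = 0.0009367/0.01208 = 0.07756 m/s; Re = 3.4e+04; ε/D = 8.87e-06; Haaland → f = 0.02265; ΔP_B = f(L/D)(ρV²/2) = 16.75 Pa.
ΔP_A/ΔP_B = 19.65/16.75 = 1.17.

ΔP_A/ΔP_B ≈ 1.17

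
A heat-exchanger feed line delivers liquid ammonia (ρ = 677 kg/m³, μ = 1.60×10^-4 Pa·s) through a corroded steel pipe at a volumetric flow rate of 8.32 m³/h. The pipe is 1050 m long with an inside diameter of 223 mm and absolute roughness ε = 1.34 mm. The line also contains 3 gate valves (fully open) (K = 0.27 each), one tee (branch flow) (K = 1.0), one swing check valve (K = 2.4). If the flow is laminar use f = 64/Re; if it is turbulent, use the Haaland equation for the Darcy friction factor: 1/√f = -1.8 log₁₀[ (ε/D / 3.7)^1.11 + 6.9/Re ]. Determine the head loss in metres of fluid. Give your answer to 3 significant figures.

Q = 8.32 m³/h = 8.32/3600 = 0.002311 m³/s.
Cross-sectional area A = πD²/4 = π(0.223)²/4 = 0.03906 m²; mean velocity V = Q/A = 0.002311/0.03906 = 0.05917 m/s.
Reynolds number Re = ρVD/μ = 677 · 0.05917 · 0.223 / 0.00016 = 5.583e+04.
Re > 4000 → turbulent. Relative roughness ε/D = 0.00134/0.223 = 0.00601. Haaland: 1/√f = -1.8 log₁₀[(0.00601/3.7)^1.11 + 6.9/5.583e+04] = -1.8 log₁₀[0.000801 + 0.000124] = 5.461, so f = 0.03353.
Total minor-loss coefficient ΣK = 3·0.27 + 1·1 + 1·2.4 = 4.21.
ΔP = [f·L/D + ΣK]·(ρV²/2) = [0.03353·1050/0.223 + 4.21]·(677·0.05917²/2) = [157.9 + 4.21]·1.185 = 192.1 Pa.
Head loss h_f = ΔP/(ρg) = 192.1/(677·9.81) = 0.0289 m.

h_f ≈ 0.0289 m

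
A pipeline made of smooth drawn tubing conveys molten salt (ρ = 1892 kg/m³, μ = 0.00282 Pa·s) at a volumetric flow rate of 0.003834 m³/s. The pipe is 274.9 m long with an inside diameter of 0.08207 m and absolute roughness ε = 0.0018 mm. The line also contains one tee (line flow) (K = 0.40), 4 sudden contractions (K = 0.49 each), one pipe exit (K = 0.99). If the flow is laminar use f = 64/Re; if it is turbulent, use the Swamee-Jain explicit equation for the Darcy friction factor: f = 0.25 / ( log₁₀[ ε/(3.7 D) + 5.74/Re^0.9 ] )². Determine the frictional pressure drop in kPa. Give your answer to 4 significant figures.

Cross-sectional area A = πD²/4 = π(0.08207)²/4 = 0.00529 m²; mean velocity V = Q/A = 0.003834/0.00529 = 0.7248 m/s.
Reynolds number Re = ρVD/μ = 1892 · 0.7248 · 0.08207 / 0.00282 = 3.991e+04.
Re > 4000 → turbulent. Relative roughness ε/D = 1.8e-06/0.08207 = 2.19e-05. Swamee-Jain: f = 0.25/(log₁₀[2.19e-05/3.7 + 5.74/3.991e+04^0.9])² = 0.25/(log₁₀[5.93e-06 + 0.000415])² = 0.25/(-3.376)² = 0.02194.
Total minor-loss coefficient ΣK = 1·0.4 + 4·0.49 + 1·0.99 = 3.35.
ΔP = [f·L/D + ΣK]·(ρV²/2) = [0.02194·274.9/0.08207 + 3.35]·(1892·0.7248²/2) = [73.48 + 3.35]·496.9 = 3.818e+04 Pa.
ΔP = 3.818e+04 Pa = 38.18 kPa.

ΔP ≈ 38.18 kPa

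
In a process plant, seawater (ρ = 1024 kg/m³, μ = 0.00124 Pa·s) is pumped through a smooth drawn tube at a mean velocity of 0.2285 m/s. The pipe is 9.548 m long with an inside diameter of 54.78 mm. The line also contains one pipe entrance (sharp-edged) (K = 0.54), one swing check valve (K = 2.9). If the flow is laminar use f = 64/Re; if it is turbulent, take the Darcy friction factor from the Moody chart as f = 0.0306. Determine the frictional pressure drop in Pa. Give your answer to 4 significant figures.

Reynolds number Re = ρVD/μ = 1024 · 0.2285 · 0.05478 / 0.00124 = 1.034e+04.
Re > 4000 → turbulent; use the Moody-chart value f = 0.0306.
Total minor-loss coefficient ΣK = 1·0.54 + 1·2.9 = 3.44.
ΔP = [f·L/D + ΣK]·(ρV²/2) = [0.0306·9.548/0.05478 + 3.44]·(1024·0.2285²/2) = [5.333 + 3.44]·26.73 = 234.5 Pa.

ΔP ≈ 234.5 Pa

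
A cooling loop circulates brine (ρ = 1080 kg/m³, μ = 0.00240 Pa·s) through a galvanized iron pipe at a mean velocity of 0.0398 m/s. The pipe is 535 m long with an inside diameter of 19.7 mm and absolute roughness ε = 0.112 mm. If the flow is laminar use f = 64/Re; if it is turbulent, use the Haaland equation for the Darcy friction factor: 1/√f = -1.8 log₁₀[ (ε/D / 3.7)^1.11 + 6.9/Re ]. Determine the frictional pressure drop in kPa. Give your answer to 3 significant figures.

ΔP ≈ 4.21 kPa

Reynolds number Re = ρVD/μ = 1080 · 0.0398 · 0.0197 / 0.0024 = 352.8.
Re < 2300 → laminar flow, so f = 64/Re = 64/352.8 = 0.1814 (the turbulent correlation is not needed).
Darcy-Weisbach: ΔP = f(L/D)(ρV²/2) = 0.1814·(535/0.0197)·(1080·0.0398²/2) = 0.1814·2.716e+04·0.8554 = 4214 Pa.
ΔP = 4214 Pa = 4.21 kPa.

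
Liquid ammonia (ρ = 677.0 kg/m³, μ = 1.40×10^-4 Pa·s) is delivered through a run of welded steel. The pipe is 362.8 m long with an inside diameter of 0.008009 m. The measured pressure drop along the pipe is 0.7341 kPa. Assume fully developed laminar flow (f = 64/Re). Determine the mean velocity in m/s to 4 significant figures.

V ≈ 0.02897 m/s

For laminar flow, f = 64/Re with Re = ρVD/μ, so Darcy-Weisbach reduces to ΔP = 32μLV/D². Solving for V: V = ΔP·D²/(32μL) = 734.1·(0.008009)²/(32·0.00014·362.8) = 0.02897 m/s.
Check: Re = ρVD/μ = 677·0.02897·0.008009/0.00014 = 1122 < 2300, so the laminar assumption holds.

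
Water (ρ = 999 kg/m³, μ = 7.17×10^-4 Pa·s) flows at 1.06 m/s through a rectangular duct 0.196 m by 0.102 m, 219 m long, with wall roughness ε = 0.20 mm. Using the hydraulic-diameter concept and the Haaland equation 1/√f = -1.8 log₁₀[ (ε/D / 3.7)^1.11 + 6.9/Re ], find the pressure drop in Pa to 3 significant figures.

ΔP ≈ 20800 Pa

Hydraulic diameter D_h = 4A/P = 4·(0.196·0.102)/(2·(0.196+0.102)) = 0.07997/0.596 = 0.1342 m.
Re = ρVD_h/μ = 999·1.06·0.1342/0.000717 = 1.982e+05.
ε/D_h = 0.0002/0.1342 = 0.00149; Haaland gives 1/√f = -1.8 log₁₀[0.000171+3.48e-05] = 6.638, so f = 0.0227.
ΔP = f(L/D_h)(ρV²/2) = 0.0227·219/0.1342·561.2 = 2.079e+04 Pa.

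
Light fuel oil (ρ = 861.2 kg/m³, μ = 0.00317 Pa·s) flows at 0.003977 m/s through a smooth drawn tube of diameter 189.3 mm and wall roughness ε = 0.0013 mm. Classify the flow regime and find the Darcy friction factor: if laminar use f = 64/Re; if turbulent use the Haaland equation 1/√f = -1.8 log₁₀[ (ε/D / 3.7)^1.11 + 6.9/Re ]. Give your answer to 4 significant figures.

f ≈ 0.3129

Re = ρVD/μ = 861.2·0.003977·0.1893/0.00317 = 204.5.
Re < 2300 → laminar, so f = 64/Re = 0.3129 (roughness is irrelevant in laminar flow).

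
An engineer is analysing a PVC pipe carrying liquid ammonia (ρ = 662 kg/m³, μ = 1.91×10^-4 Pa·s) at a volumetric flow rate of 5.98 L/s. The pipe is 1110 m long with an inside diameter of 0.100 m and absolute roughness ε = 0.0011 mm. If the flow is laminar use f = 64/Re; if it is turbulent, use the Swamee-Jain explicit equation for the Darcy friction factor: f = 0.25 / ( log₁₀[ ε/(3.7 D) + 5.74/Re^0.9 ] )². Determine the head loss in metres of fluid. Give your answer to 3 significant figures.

h_f ≈ 4.87 m

Q = 5.98 L/s = 5.98/1000 = 0.00598 m³/s.
Cross-sectional area A = πD²/4 = π(0.1)²/4 = 0.007854 m²; mean velocity V = Q/A = 0.00598/0.007854 = 0.7614 m/s.
Reynolds number Re = ρVD/μ = 662 · 0.7614 · 0.1 / 0.000191 = 2.639e+05.
Re > 4000 → turbulent. Relative roughness ε/D = 1.1e-06/0.1 = 1.1e-05. Swamee-Jain: f = 0.25/(log₁₀[1.1e-05/3.7 + 5.74/2.639e+05^0.9])² = 0.25/(log₁₀[2.97e-06 + 7.58e-05])² = 0.25/(-4.104)² = 0.01485.
Darcy-Weisbach: ΔP = f(L/D)(ρV²/2) = 0.01485·(1110/0.1)·(662·0.7614²/2) = 0.01485·1.11e+04·191.9 = 3.162e+04 Pa.
Head loss h_f = ΔP/(ρg) = 3.162e+04/(662·9.81) = 4.87 m.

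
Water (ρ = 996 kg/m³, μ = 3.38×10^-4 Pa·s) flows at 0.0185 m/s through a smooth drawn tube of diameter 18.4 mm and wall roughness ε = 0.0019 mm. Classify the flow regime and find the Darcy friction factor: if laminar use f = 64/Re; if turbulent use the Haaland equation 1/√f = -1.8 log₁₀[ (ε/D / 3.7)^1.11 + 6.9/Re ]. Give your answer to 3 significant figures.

Re = ρVD/μ = 996·0.0185·0.0184/0.000338 = 1003.
Re < 2300 → laminar, so f = 64/Re = 0.0638 (roughness is irrelevant in laminar flow).

f ≈ 0.0638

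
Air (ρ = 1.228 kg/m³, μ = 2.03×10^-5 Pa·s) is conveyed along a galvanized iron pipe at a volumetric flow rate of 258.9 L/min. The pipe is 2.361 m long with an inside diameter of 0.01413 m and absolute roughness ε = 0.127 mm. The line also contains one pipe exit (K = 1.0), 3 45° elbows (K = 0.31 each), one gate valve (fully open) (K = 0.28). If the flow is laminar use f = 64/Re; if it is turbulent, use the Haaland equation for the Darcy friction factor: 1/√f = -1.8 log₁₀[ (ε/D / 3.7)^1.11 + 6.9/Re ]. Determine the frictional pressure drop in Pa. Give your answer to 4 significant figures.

ΔP ≈ 4062 Pa

Q = 258.9 L/min = 258.9/60000 = 0.004315 m³/s.
Cross-sectional area A = πD²/4 = π(0.01413)²/4 = 0.0001568 m²; mean velocity V = Q/A = 0.004315/0.0001568 = 27.52 m/s.
Reynolds number Re = ρVD/μ = 1.228 · 27.52 · 0.01413 / 2.03e-05 = 2.352e+04.
Re > 4000 → turbulent. Relative roughness ε/D = 0.000127/0.01413 = 0.00899. Haaland: 1/√f = -1.8 log₁₀[(0.00899/3.7)^1.11 + 6.9/2.352e+04] = -1.8 log₁₀[0.00125 + 0.000293] = 5.059, so f = 0.03907.
Total minor-loss coefficient ΣK = 1·1 + 3·0.31 + 1·0.28 = 2.21.
ΔP = [f·L/D + ΣK]·(ρV²/2) = [0.03907·2.361/0.01413 + 2.21]·(1.228·27.52²/2) = [6.528 + 2.21]·464.9 = 4062 Pa.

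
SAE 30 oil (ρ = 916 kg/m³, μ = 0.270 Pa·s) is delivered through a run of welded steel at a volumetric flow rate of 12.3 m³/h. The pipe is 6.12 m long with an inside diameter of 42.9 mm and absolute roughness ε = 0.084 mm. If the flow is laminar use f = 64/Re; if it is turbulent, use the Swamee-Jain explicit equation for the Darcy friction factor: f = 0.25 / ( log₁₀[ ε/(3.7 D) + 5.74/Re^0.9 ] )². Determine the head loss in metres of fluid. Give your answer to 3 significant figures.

Q = 12.3 m³/h = 12.3/3600 = 0.003417 m³/s.
Cross-sectional area A = πD²/4 = π(0.0429)²/4 = 0.001445 m²; mean velocity V = Q/A = 0.003417/0.001445 = 2.364 m/s.
Reynolds number Re = ρVD/μ = 916 · 2.364 · 0.0429 / 0.27 = 344.
Re < 2300 → laminar flow, so f = 64/Re = 64/344 = 0.186 (the turbulent correlation is not needed).
Darcy-Weisbach: ΔP = f(L/D)(ρV²/2) = 0.186·(6.12/0.0429)·(916·2.364²/2) = 0.186·142.7·2559 = 6.791e+04 Pa.
Head loss h_f = ΔP/(ρg) = 6.791e+04/(916·9.81) = 7.56 m.

h_f ≈ 7.56 m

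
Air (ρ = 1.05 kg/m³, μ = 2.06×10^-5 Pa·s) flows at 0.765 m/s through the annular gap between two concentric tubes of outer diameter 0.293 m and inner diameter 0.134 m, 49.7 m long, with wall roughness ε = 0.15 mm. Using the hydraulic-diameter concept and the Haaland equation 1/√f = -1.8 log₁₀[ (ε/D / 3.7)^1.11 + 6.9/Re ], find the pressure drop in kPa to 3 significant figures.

ΔP ≈ 0.00349 kPa

Hydraulic diameter D_h = 4A/P = D_o - D_i = 0.293 - 0.134 = 0.159 m.
Re = ρVD_h/μ = 1.05·0.765·0.159/2.06e-05 = 6200.
ε/D_h = 0.00015/0.159 = 0.000943; Haaland gives 1/√f = -1.8 log₁₀[0.000103+0.00111] = 5.247, so f = 0.03632.
ΔP = f(L/D_h)(ρV²/2) = 0.03632·49.7/0.159·0.3072 = 3.488 Pa.
ΔP = 0.00349 kPa.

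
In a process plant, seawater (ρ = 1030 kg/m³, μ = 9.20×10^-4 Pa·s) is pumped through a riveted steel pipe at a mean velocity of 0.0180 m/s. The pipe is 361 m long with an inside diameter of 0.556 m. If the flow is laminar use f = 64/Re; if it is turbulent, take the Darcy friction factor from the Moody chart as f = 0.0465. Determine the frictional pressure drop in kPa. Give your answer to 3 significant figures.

ΔP ≈ 0.00504 kPa

Reynolds number Re = ρVD/μ = 1030 · 0.018 · 0.556 / 0.00092 = 1.12e+04.
Re > 4000 → turbulent; use the Moody-chart value f = 0.0465.
Darcy-Weisbach: ΔP = f(L/D)(ρV²/2) = 0.0465·(361/0.556)·(1030·0.018²/2) = 0.0465·649.3·0.1669 = 5.038 Pa.
ΔP = 5.038 Pa = 0.00504 kPa.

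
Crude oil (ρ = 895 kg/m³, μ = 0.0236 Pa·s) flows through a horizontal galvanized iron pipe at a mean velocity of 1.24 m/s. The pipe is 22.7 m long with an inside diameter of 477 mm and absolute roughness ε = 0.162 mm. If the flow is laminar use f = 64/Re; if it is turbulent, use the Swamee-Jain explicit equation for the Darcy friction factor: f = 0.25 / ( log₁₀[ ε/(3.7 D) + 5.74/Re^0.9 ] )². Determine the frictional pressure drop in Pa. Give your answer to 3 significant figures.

Reynolds number Re = ρVD/μ = 895 · 1.24 · 0.477 / 0.0236 = 2.243e+04.
Re > 4000 → turbulent. Relative roughness ε/D = 0.000162/0.477 = 0.00034. Swamee-Jain: f = 0.25/(log₁₀[0.00034/3.7 + 5.74/2.243e+04^0.9])² = 0.25/(log₁₀[9.18e-05 + 0.000697])² = 0.25/(-3.103)² = 0.02596.
Darcy-Weisbach: ΔP = f(L/D)(ρV²/2) = 0.02596·(22.7/0.477)·(895·1.24²/2) = 0.02596·47.59·688.1 = 850.1 Pa.

ΔP ≈ 850 Pa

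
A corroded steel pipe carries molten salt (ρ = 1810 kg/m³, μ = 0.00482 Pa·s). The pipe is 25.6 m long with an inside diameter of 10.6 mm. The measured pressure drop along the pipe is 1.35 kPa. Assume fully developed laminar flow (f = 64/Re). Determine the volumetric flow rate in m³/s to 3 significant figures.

For laminar flow, f = 64/Re with Re = ρVD/μ, so Darcy-Weisbach reduces to ΔP = 32μLV/D². Solving for V: V = ΔP·D²/(32μL) = 1350·(0.0106)²/(32·0.00482·25.6) = 0.03842 m/s.
Check: Re = ρVD/μ = 1810·0.03842·0.0106/0.00482 = 152.9 < 2300, so the laminar assumption holds.
Q = V·A = 0.03842·(π/4·0.0106²) = 3.39e-06 m³/s = 3.39×10^-6 m³/s.

Q ≈ 3.39×10^-6 m³/s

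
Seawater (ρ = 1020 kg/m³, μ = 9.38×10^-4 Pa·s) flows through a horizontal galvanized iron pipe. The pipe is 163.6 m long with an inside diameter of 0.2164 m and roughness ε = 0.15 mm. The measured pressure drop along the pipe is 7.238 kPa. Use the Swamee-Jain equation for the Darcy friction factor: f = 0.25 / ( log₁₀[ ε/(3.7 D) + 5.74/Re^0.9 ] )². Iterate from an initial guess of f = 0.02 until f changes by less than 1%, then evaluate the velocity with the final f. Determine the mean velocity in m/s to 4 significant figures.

V ≈ 0.9765 m/s

Rearranging Darcy-Weisbach: V = √(2·ΔP·D/(f·L·ρ)). With ε/D = 0.00015/0.2164 = 0.000693, iterate starting from f = 0.02:
  f = 0.02 → V = √(2·7238·0.2164/(0.02·163.6·1020)) = 0.9688 m/s; Re = ρVD/μ = 2.28e+05; f → 0.0197
  f = 0.0197 → V = 0.9762 m/s; Re = 2.297e+05; f → 0.01969
Converged (Δf/f < 1%). With the final f = 0.01969: V = √(2·7238·0.2164/(0.01969·163.6·1020)) = 0.9765 m/s.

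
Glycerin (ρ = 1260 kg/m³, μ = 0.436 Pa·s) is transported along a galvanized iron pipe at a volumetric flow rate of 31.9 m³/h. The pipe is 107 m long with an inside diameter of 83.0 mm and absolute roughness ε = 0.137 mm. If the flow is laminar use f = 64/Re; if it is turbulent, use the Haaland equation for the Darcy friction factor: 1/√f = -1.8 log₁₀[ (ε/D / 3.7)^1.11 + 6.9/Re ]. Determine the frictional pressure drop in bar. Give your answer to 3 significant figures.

ΔP ≈ 3.55 bar

Q = 31.9 m³/h = 31.9/3600 = 0.008861 m³/s.
Cross-sectional area A = πD²/4 = π(0.083)²/4 = 0.005411 m²; mean velocity V = Q/A = 0.008861/0.005411 = 1.638 m/s.
Reynolds number Re = ρVD/μ = 1260 · 1.638 · 0.083 / 0.436 = 392.8.
Re < 2300 → laminar flow, so f = 64/Re = 64/392.8 = 0.1629 (the turbulent correlation is not needed).
Darcy-Weisbach: ΔP = f(L/D)(ρV²/2) = 0.1629·(107/0.083)·(1260·1.638²/2) = 0.1629·1289·1690 = 3.549e+05 Pa.
ΔP = 3.549e+05 Pa = 3.55 bar.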